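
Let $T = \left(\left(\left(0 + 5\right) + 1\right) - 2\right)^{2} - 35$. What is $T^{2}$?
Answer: $361$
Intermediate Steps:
$T = -19$ ($T = \left(\left(5 + 1\right) - 2\right)^{2} - 35 = \left(6 - 2\right)^{2} - 35 = 4^{2} - 35 = 16 - 35 = -19$)
$T^{2} = \left(-19\right)^{2} = 361$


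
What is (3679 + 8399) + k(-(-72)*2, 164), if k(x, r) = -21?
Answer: 12057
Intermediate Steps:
(3679 + 8399) + k(-(-72)*2, 164) = (3679 + 8399) - 21 = 12078 - 21 = 12057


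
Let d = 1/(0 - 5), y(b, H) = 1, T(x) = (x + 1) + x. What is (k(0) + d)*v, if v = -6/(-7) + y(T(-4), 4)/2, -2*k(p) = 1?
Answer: -19/20 ≈ -0.95000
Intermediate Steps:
k(p) = -½ (k(p) = -½*1 = -½)
T(x) = 1 + 2*x (T(x) = (1 + x) + x = 1 + 2*x)
d = -⅕ (d = 1/(-5) = -⅕ ≈ -0.20000)
v = 19/14 (v = -6/(-7) + 1/2 = -6*(-⅐) + 1*(½) = 6/7 + ½ = 19/14 ≈ 1.3571)
(k(0) + d)*v = (-½ - ⅕)*(19/14) = -7/10*19/14 = -19/20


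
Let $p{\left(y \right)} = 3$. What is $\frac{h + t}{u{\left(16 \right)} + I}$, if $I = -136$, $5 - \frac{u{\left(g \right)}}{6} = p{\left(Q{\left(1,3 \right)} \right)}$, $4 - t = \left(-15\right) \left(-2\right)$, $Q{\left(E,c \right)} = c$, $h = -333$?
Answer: $\frac{359}{124} \approx 2.8952$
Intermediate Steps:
$t = -26$ ($t = 4 - \left(-15\right) \left(-2\right) = 4 - 30 = -26$)
$u{\left(g \right)} = 12$ ($u{\left(g \right)} = 30 - 18 = 12$)
$\frac{h + t}{u{\left(16 \right)} + I} = \frac{-333 - 26}{12 - 136} = - \frac{359}{-124} = \left(-359\right) \left(- \frac{1}{124}\right) = \frac{359}{124}$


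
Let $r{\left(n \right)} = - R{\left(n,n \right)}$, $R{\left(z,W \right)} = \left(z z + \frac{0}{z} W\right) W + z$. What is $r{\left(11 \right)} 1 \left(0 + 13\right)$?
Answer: $-17446$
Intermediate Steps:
$R{\left(z,W \right)} = z + W z^{2}$ ($R{\left(z,W \right)} = \left(z^{2} + 0 W\right) W + z = \left(z^{2} + 0\right) W + z = z^{2} W + z = W z^{2} + z = z + W z^{2}$)
$r{\left(n \right)} = - n \left(1 + n^{2}\right)$ ($r{\left(n \right)} = - n \left(1 + n n\right) = - n \left(1 + n^{2}\right)$)
$r{\left(11 \right)} 1 \left(0 + 13\right) = \left(\left(-1\right) 11 - 11^{3}\right) 1 \left(0 + 13\right) = \left(-11 - 1331\right) 1 \cdot 13 = \left(-11 - 1331\right) 13 = \left(-1342\right) 13 = -17446$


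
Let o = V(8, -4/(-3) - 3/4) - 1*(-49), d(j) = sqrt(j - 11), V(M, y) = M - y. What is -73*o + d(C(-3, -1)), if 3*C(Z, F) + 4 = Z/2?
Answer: -49421/12 + I*sqrt(462)/6 ≈ -4118.4 + 3.5824*I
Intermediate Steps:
C(Z, F) = -4/3 + Z/6 (C(Z, F) = -4/3 + (Z/2)/3 = -4/3 + Z/6)
d(j) = sqrt(-11 + j)
o = 677/12 (o = (8 - (-4/(-3) - 3/4)) - 1*(-49) = (8 - (-4*(-1/3) - 3*1/4)) + 49 = (8 - (4/3 - 3/4)) + 49 = (8 - 1*7/12) + 49 = (8 - 7/12) + 49 = 89/12 + 49 = 677/12 ≈ 56.417)
-73*o + d(C(-3, -1)) = -73*677/12 + sqrt(-11 + (-4/3 + (1/6)*(-3))) = -49421/12 + sqrt(-11 + (-4/3 - 1/2)) = -49421/12 + sqrt(-11 - 11/6) = -49421/12 + sqrt(-77/6) = -49421/12 + I*sqrt(462)/6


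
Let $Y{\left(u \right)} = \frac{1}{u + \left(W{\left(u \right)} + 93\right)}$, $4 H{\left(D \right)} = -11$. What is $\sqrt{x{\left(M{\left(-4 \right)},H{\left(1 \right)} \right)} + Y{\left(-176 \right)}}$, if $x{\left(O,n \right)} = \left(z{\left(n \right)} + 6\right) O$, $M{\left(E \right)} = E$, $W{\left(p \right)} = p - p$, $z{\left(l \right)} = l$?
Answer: $\frac{6 i \sqrt{2490}}{83} \approx 3.6072 i$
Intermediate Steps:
$H{\left(D \right)} = - \frac{11}{4}$ ($H{\left(D \right)} = \frac{1}{4} \left(-11\right) = - \frac{11}{4}$)
$W{\left(p \right)} = 0$
$Y{\left(u \right)} = \frac{1}{93 + u}$ ($Y{\left(u \right)} = \frac{1}{u + \left(0 + 93\right)} = \frac{1}{u + 93} = \frac{1}{93 + u}$)
$x{\left(O,n \right)} = O \left(6 + n\right)$ ($x{\left(O,n \right)} = \left(n + 6\right) O = \left(6 + n\right) O = O \left(6 + n\right)$)
$\sqrt{x{\left(M{\left(-4 \right)},H{\left(1 \right)} \right)} + Y{\left(-176 \right)}} = \sqrt{- 4 \left(6 - \frac{11}{4}\right) + \frac{1}{93 - 176}} = \sqrt{\left(-4\right) \frac{13}{4} + \frac{1}{-83}} = \sqrt{-13 - \frac{1}{83}} = \sqrt{- \frac{1080}{83}} = \frac{6 i \sqrt{2490}}{83}$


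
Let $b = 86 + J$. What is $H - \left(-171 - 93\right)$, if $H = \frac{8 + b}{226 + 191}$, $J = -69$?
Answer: $\frac{110113}{417} \approx 264.06$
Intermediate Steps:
$b = 17$ ($b = 86 - 69 = 17$)
$H = \frac{25}{417}$ ($H = \frac{8 + 17}{226 + 191} = \frac{25}{417} \approx 0.059952$)
$H - \left(-171 - 93\right) = \frac{25}{417} - \left(-171 - 93\right) = \frac{25}{417} - -264 = \frac{25}{417} + 264 = \frac{110113}{417}$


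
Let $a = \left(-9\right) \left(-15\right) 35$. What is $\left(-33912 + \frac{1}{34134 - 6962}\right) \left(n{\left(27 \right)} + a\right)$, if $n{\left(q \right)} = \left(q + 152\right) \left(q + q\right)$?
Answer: $- \frac{13260685715433}{27172} \approx -4.8803 \cdot 10^{8}$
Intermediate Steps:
$a = 4725$ ($a = 135 \cdot 35 = 4725$)
$n{\left(q \right)} = 2 q \left(152 + q\right)$ ($n{\left(q \right)} = \left(152 + q\right) 2 q = 2 q \left(152 + q\right)$)
$\left(-33912 + \frac{1}{34134 - 6962}\right) \left(n{\left(27 \right)} + a\right) = \left(-33912 + \frac{1}{34134 - 6962}\right) \left(2 \cdot 27 \left(152 + 27\right) + 4725\right) = \left(-33912 + \frac{1}{27172}\right) \left(2 \cdot 27 \cdot 179 + 4725\right) = \left(-33912 + \frac{1}{27172}\right) \left(9666 + 4725\right) = \left(- \frac{921456863}{27172}\right) 14391 = - \frac{13260685715433}{27172}$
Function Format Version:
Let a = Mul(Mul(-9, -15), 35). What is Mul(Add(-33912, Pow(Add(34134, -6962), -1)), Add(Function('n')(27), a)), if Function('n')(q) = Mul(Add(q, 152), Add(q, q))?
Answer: Rational(-13260685715433, 27172) ≈ -4.8803e+8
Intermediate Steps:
a = 4725 (a = Mul(135, 35) = 4725)
Function('n')(q) = Mul(2, q, Add(152, q)) (Function('n')(q) = Mul(Add(152, q), Mul(2, q)) = Mul(2, q, Add(152, q)))
Mul(Add(-33912, Pow(Add(34134, -6962), -1)), Add(Function('n')(27), a)) = Mul(Add(-33912, Pow(Add(34134, -6962), -1)), Add(Mul(2, 27, Add(152, 27)), 4725)) = Mul(Add(-33912, Pow(27172, -1)), Add(Mul(2, 27, 179), 4725)) = Mul(Add(-33912, Rational(1, 27172)), Add(9666, 4725)) = Mul(Rational(-921456863, 27172), 14391) = Rational(-13260685715433, 27172)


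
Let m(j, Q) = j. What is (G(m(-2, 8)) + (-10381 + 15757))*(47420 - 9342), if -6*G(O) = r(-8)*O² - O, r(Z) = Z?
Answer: 204897718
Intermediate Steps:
G(O) = O/6 + 4*O²/3 (G(O) = -(-8*O² - O)/6 = -(-O - 8*O²)/6 = O/6 + 4*O²/3)
(G(m(-2, 8)) + (-10381 + 15757))*(47420 - 9342) = ((⅙)*(-2)*(1 + 8*(-2)) + (-10381 + 15757))*(47420 - 9342) = ((⅙)*(-2)*(1 - 16) + 5376)*38078 = ((⅙)*(-2)*(-15) + 5376)*38078 = (5 + 5376)*38078 = 5381*38078 = 204897718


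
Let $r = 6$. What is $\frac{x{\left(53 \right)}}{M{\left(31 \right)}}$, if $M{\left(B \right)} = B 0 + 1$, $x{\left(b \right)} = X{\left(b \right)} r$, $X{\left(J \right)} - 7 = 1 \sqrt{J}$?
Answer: $42 + 6 \sqrt{53} \approx 85.681$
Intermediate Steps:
$X{\left(J \right)} = 7 + \sqrt{J}$ ($X{\left(J \right)} = 7 + 1 \sqrt{J} = 7 + \sqrt{J}$)
$x{\left(b \right)} = 42 + 6 \sqrt{b}$ ($x{\left(b \right)} = \left(7 + \sqrt{b}\right) 6 = 42 + 6 \sqrt{b}$)
$M{\left(B \right)} = 1$ ($M{\left(B \right)} = 0 + 1 = 1$)
$\frac{x{\left(53 \right)}}{M{\left(31 \right)}} = \frac{42 + 6 \sqrt{53}}{1} = \left(42 + 6 \sqrt{53}\right) 1 = 42 + 6 \sqrt{53}$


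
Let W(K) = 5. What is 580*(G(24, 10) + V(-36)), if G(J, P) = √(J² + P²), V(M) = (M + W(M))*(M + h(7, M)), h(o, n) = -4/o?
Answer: 4708440/7 ≈ 6.7263e+5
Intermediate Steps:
V(M) = (5 + M)*(-4/7 + M) (V(M) = (M + 5)*(M - 4/7) = (5 + M)*(M - 4*⅐) = (5 + M)*(M - 4/7) = (5 + M)*(-4/7 + M))
580*(G(24, 10) + V(-36)) = 580*(√(24² + 10²) + (-20/7 + (-36)² + (31/7)*(-36))) = 580*(√(576 + 100) + (-20/7 + 1296 - 1116/7)) = 580*(√676 + 7936/7) = 580*(26 + 7936/7) = 580*(8118/7) = 4708440/7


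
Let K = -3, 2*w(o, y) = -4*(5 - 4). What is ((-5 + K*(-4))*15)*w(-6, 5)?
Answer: -210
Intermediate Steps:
w(o, y) = -2 (w(o, y) = (-4*(5 - 4))/2 = (-4*1)/2 = (1/2)*(-4) = -2)
((-5 + K*(-4))*15)*w(-6, 5) = ((-5 - 3*(-4))*15)*(-2) = ((-5 + 12)*15)*(-2) = (7*15)*(-2) = 105*(-2) = -210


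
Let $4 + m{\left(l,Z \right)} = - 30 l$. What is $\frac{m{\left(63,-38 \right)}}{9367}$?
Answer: $- \frac{1894}{9367} \approx -0.2022$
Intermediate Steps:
$m{\left(l,Z \right)} = -4 - 30 l$
$\frac{m{\left(63,-38 \right)}}{9367} = \frac{-4 - 1890}{9367} = \left(-4 - 1890\right) \frac{1}{9367} = \left(-1894\right) \frac{1}{9367} = - \frac{1894}{9367}$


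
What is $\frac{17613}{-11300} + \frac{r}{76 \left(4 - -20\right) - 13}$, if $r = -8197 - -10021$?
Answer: $- \frac{11285943}{20464300} \approx -0.55149$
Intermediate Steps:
$r = 1824$ ($r = -8197 + 10021 = 1824$)
$\frac{17613}{-11300} + \frac{r}{76 \left(4 - -20\right) - 13} = \frac{17613}{-11300} + \frac{1824}{76 \left(4 - -20\right) - 13} = 17613 \left(- \frac{1}{11300}\right) + \frac{1824}{76 \left(4 + 20\right) - 13} = - \frac{17613}{11300} + \frac{1824}{76 \cdot 24 - 13} = - \frac{17613}{11300} + \frac{1824}{1824 - 13} = - \frac{17613}{11300} + \frac{1824}{1811} = - \frac{11285943}{20464300}$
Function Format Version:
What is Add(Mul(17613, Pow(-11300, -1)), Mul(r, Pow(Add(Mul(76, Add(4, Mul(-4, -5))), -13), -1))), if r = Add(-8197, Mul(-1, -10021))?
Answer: Rational(-11285943, 20464300) ≈ -0.55149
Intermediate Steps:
r = 1824 (r = Add(-8197, 10021) = 1824)
Add(Mul(17613, Pow(-11300, -1)), Mul(r, Pow(Add(Mul(76, Add(4, Mul(-4, -5))), -13), -1))) = Add(Mul(17613, Pow(-11300, -1)), Mul(1824, Pow(Add(Mul(76, Add(4, Mul(-4, -5))), -13), -1))) = Add(Mul(17613, Rational(-1, 11300)), Mul(1824, Pow(Add(Mul(76, Add(4, 20)), -13), -1))) = Add(Rational(-17613, 11300), Mul(1824, Pow(Add(Mul(76, 24), -13), -1))) = Add(Rational(-17613, 11300), Mul(1824, Pow(Add(1824, -13), -1))) = Add(Rational(-17613, 11300), Mul(1824, Pow(1811, -1))) = Add(Rational(-17613, 11300), Mul(1824, Rational(1, 1811))) = Add(Rational(-17613, 11300), Rational(1824, 1811)) = Rational(-11285943, 20464300)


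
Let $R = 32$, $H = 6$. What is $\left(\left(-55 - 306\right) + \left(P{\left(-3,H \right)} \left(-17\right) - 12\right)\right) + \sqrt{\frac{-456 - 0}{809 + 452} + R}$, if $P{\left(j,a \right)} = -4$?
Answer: $-305 + \frac{2 \sqrt{12577214}}{1261} \approx -299.38$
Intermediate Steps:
$\left(\left(-55 - 306\right) + \left(P{\left(-3,H \right)} \left(-17\right) - 12\right)\right) + \sqrt{\frac{-456 - 0}{809 + 452} + R} = \left(\left(-55 - 306\right) - -56\right) + \sqrt{\frac{-456 - 0}{809 + 452} + 32} = \left(\left(-55 - 306\right) + \left(68 - 12\right)\right) + \sqrt{\frac{-456 + 0}{1261} + 32} = \left(-361 + 56\right) + \sqrt{\left(-456\right) \frac{1}{1261} + 32} = -305 + \sqrt{- \frac{456}{1261} + 32} = -305 + \sqrt{\frac{39896}{1261}} = -305 + \frac{2 \sqrt{12577214}}{1261}$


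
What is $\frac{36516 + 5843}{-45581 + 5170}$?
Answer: $- \frac{42359}{40411} \approx -1.0482$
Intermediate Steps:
$\frac{36516 + 5843}{-45581 + 5170} = \frac{42359}{-40411} = 42359 \left(- \frac{1}{40411}\right) = - \frac{42359}{40411}$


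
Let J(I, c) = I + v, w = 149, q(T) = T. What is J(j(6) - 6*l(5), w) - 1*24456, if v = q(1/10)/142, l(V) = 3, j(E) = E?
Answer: -34744559/1420 ≈ -24468.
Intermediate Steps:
v = 1/1420 (v = 1/(10*142) = (1/10)*(1/142) = 1/1420 ≈ 0.00070423)
J(I, c) = 1/1420 + I (J(I, c) = I + 1/1420 = 1/1420 + I)
J(j(6) - 6*l(5), w) - 1*24456 = (1/1420 + (6 - 6*3)) - 1*24456 = (1/1420 + (6 - 18)) - 24456 = (1/1420 - 12) - 24456 = -17039/1420 - 24456 = -34744559/1420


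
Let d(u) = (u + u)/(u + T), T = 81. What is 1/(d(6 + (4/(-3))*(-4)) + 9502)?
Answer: 277/2632122 ≈ 0.00010524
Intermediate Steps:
d(u) = 2*u/(81 + u) (d(u) = (u + u)/(u + 81) = (2*u)/(81 + u) = 2*u/(81 + u))
1/(d(6 + (4/(-3))*(-4)) + 9502) = 1/(2*(6 + (4/(-3))*(-4))/(81 + (6 + (4/(-3))*(-4))) + 9502) = 1/(2*(6 + (4*(-1/3))*(-4))/(81 + (6 + (4*(-1/3))*(-4))) + 9502) = 1/(2*(6 - 4/3*(-4))/(81 + (6 - 4/3*(-4))) + 9502) = 1/(2*(6 + 16/3)/(81 + (6 + 16/3)) + 9502) = 1/(2*(34/3)/(81 + 34/3) + 9502) = 1/(2*(34/3)/(277/3) + 9502) = 1/(2*(34/3)*(3/277) + 9502) = 1/(68/277 + 9502) = 1/(2632122/277) = 277/2632122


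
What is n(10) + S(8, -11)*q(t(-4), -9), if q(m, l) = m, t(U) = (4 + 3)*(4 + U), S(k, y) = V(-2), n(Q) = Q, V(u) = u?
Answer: 10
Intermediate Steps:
S(k, y) = -2
t(U) = 28 + 7*U (t(U) = 7*(4 + U) = 28 + 7*U)
n(10) + S(8, -11)*q(t(-4), -9) = 10 - 2*(28 + 7*(-4)) = 10 - 2*(28 - 28) = 10 - 2*0 = 10 + 0 = 10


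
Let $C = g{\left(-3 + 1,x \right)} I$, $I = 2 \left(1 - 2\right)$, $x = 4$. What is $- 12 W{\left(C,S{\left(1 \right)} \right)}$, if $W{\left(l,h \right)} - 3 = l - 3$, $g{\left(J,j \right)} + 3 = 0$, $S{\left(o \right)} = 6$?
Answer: $-72$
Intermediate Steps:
$g{\left(J,j \right)} = -3$ ($g{\left(J,j \right)} = -3 + 0 = -3$)
$I = -2$ ($I = 2 \left(-1\right) = -2$)
$C = 6$ ($C = \left(-3\right) \left(-2\right) = 6$)
$W{\left(l,h \right)} = l$ ($W{\left(l,h \right)} = 3 + \left(l - 3\right) = 3 + \left(-3 + l\right) = l$)
$- 12 W{\left(C,S{\left(1 \right)} \right)} = \left(-12\right) 6 = -72$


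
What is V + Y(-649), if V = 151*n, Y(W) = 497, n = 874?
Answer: 132471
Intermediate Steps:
V = 131974 (V = 151*874 = 131974)
V + Y(-649) = 131974 + 497 = 132471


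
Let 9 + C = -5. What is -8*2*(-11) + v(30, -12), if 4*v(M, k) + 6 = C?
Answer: 171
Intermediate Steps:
C = -14 (C = -9 - 5 = -14)
v(M, k) = -5 (v(M, k) = -3/2 + (1/4)*(-14) = -3/2 - 7/2 = -5)
-8*2*(-11) + v(30, -12) = -8*2*(-11) - 5 = -16*(-11) - 5 = 176 - 5 = 171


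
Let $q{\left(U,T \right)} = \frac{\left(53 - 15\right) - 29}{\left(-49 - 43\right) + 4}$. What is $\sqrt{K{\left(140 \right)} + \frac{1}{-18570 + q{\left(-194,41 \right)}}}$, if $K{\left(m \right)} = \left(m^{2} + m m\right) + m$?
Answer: $\frac{34 \sqrt{90880447393653}}{1634169} \approx 198.34$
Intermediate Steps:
$K{\left(m \right)} = m + 2 m^{2}$ ($K{\left(m \right)} = \left(m^{2} + m^{2}\right) + m = 2 m^{2} + m = m + 2 m^{2}$)
$q{\left(U,T \right)} = - \frac{9}{88}$ ($q{\left(U,T \right)} = \frac{38 - 29}{-92 + 4} = \frac{9}{-88} = 9 \left(- \frac{1}{88}\right) = - \frac{9}{88}$)
$\sqrt{K{\left(140 \right)} + \frac{1}{-18570 + q{\left(-194,41 \right)}}} = \sqrt{140 \left(1 + 2 \cdot 140\right) + \frac{1}{-18570 - \frac{9}{88}}} = \sqrt{140 \left(1 + 280\right) + \frac{1}{- \frac{1634169}{88}}} = \sqrt{140 \cdot 281 - \frac{88}{1634169}} = \sqrt{39340 - \frac{88}{1634169}} = \sqrt{\frac{64288208372}{1634169}} = \frac{34 \sqrt{90880447393653}}{1634169}$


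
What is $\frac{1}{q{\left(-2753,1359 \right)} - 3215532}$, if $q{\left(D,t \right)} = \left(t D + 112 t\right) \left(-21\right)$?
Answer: $\frac{1}{72155967} \approx 1.3859 \cdot 10^{-8}$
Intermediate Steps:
$q{\left(D,t \right)} = - 2352 t - 21 D t$ ($q{\left(D,t \right)} = \left(D t + 112 t\right) \left(-21\right) = \left(112 t + D t\right) \left(-21\right) = - 2352 t - 21 D t$)
$\frac{1}{q{\left(-2753,1359 \right)} - 3215532} = \frac{1}{\left(-21\right) 1359 \left(112 - 2753\right) - 3215532} = \frac{1}{\left(-21\right) 1359 \left(-2641\right) - 3215532} = \frac{1}{75371499 - 3215532} = \frac{1}{72155967}$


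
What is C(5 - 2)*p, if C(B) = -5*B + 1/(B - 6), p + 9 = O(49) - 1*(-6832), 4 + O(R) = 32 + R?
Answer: -105800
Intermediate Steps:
O(R) = 28 + R (O(R) = -4 + (32 + R) = 28 + R)
p = 6900 (p = -9 + ((28 + 49) - 1*(-6832)) = -9 + (77 + 6832) = -9 + 6909 = 6900)
C(B) = 1/(-6 + B) - 5*B (C(B) = -5*B + 1/(-6 + B) = 1/(-6 + B) - 5*B)
C(5 - 2)*p = ((1 - 5*(5 - 2)² + 30*(5 - 2))/(-6 + (5 - 2)))*6900 = ((1 - 5*3² + 30*3)/(-6 + 3))*6900 = ((1 - 5*9 + 90)/(-3))*6900 = -(1 - 45 + 90)/3*6900 = -⅓*46*6900 = -46/3*6900 = -105800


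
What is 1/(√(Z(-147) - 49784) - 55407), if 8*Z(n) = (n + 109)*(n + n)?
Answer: -110814/6139968073 - 35*I*√158/6139968073 ≈ -1.8048e-5 - 7.1652e-8*I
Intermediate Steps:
Z(n) = n*(109 + n)/4 (Z(n) = ((n + 109)*(n + n))/8 = ((109 + n)*(2*n))/8 = (2*n*(109 + n))/8 = n*(109 + n)/4)
1/(√(Z(-147) - 49784) - 55407) = 1/(√((¼)*(-147)*(109 - 147) - 49784) - 55407) = 1/(√((¼)*(-147)*(-38) - 49784) - 55407) = 1/(√(2793/2 - 49784) - 55407) = 1/(√(-96775/2) - 55407) = 1/(35*I*√158/2 - 55407) = 1/(-55407 + 35*I*√158/2)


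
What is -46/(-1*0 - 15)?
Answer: 46/15 ≈ 3.0667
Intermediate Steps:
-46/(-1*0 - 15) = -46/(0 - 15) = -46/(-15) = -1/15*(-46) = 46/15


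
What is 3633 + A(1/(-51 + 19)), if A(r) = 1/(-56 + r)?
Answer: 6513937/1793 ≈ 3633.0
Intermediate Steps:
3633 + A(1/(-51 + 19)) = 3633 + 1/(-56 + 1/(-51 + 19)) = 3633 + 1/(-56 + 1/(-32)) = 3633 + 1/(-56 - 1/32) = 3633 + 1/(-1793/32) = 3633 - 32/1793 = 6513937/1793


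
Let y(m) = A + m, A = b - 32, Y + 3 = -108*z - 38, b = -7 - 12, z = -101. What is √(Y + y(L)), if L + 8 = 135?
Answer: √10943 ≈ 104.61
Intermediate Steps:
b = -19
L = 127 (L = -8 + 135 = 127)
Y = 10867 (Y = -3 + (-108*(-101) - 38) = -3 + (10908 - 38) = -3 + 10870 = 10867)
A = -51 (A = -19 - 32 = -51)
y(m) = -51 + m
√(Y + y(L)) = √(10867 + (-51 + 127)) = √(10867 + 76) = √10943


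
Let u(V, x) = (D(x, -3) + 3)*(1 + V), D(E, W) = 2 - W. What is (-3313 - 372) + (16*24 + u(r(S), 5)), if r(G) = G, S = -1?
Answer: -3301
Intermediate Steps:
u(V, x) = 8 + 8*V (u(V, x) = ((2 - 1*(-3)) + 3)*(1 + V) = ((2 + 3) + 3)*(1 + V) = (5 + 3)*(1 + V) = 8*(1 + V) = 8 + 8*V)
(-3313 - 372) + (16*24 + u(r(S), 5)) = (-3313 - 372) + (16*24 + (8 + 8*(-1))) = -3685 + (384 + (8 - 8)) = -3685 + (384 + 0) = -3685 + 384 = -3301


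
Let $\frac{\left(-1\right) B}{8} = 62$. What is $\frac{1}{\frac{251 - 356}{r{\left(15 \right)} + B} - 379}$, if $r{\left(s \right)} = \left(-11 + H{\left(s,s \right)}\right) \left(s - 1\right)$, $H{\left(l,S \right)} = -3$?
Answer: $- \frac{692}{262163} \approx -0.0026396$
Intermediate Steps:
$B = -496$ ($B = \left(-8\right) 62 = -496$)
$r{\left(s \right)} = 14 - 14 s$ ($r{\left(s \right)} = \left(-11 - 3\right) \left(s - 1\right) = - 14 \left(-1 + s\right) = 14 - 14 s$)
$\frac{1}{\frac{251 - 356}{r{\left(15 \right)} + B} - 379} = \frac{1}{\frac{251 - 356}{\left(14 - 210\right) - 496} - 379} = \frac{1}{- \frac{105}{\left(14 - 210\right) - 496} - 379} = \frac{1}{- \frac{105}{-196 - 496} - 379} = \frac{1}{- \frac{105}{-692} - 379} = \frac{1}{\left(-105\right) \left(- \frac{1}{692}\right) - 379} = \frac{1}{\frac{105}{692} - 379} = \frac{1}{- \frac{262163}{692}} = - \frac{692}{262163}$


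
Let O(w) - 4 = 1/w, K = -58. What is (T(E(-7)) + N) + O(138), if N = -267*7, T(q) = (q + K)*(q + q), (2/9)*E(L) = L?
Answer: 260372/69 ≈ 3773.5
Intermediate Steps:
E(L) = 9*L/2
O(w) = 4 + 1/w
T(q) = 2*q*(-58 + q) (T(q) = (q - 58)*(q + q) = (-58 + q)*(2*q) = 2*q*(-58 + q))
N = -1869
(T(E(-7)) + N) + O(138) = (2*((9/2)*(-7))*(-58 + (9/2)*(-7)) - 1869) + (4 + 1/138) = (2*(-63/2)*(-58 - 63/2) - 1869) + (4 + 1/138) = (2*(-63/2)*(-179/2) - 1869) + 553/138 = (11277/2 - 1869) + 553/138 = 7539/2 + 553/138 = 260372/69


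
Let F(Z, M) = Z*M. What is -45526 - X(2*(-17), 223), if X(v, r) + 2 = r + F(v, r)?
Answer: -38165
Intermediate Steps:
F(Z, M) = M*Z
X(v, r) = -2 + r + r*v (X(v, r) = -2 + (r + r*v) = -2 + r + r*v)
-45526 - X(2*(-17), 223) = -45526 - (-2 + 223 + 223*(2*(-17))) = -45526 - (-2 + 223 + 223*(-34)) = -45526 - (-2 + 223 - 7582) = -45526 - 1*(-7361) = -45526 + 7361 = -38165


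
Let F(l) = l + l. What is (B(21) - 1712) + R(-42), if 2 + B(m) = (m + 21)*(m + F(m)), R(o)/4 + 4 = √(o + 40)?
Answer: 916 + 4*I*√2 ≈ 916.0 + 5.6569*I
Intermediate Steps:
F(l) = 2*l
R(o) = -16 + 4*√(40 + o) (R(o) = -16 + 4*√(o + 40) = -16 + 4*√(40 + o))
B(m) = -2 + 3*m*(21 + m) (B(m) = -2 + (m + 21)*(m + 2*m) = -2 + (21 + m)*(3*m) = -2 + 3*m*(21 + m))
(B(21) - 1712) + R(-42) = ((-2 + 3*21² + 63*21) - 1712) + (-16 + 4*√(40 - 42)) = ((-2 + 3*441 + 1323) - 1712) + (-16 + 4*√(-2)) = ((-2 + 1323 + 1323) - 1712) + (-16 + 4*(I*√2)) = (2644 - 1712) + (-16 + 4*I*√2) = 932 + (-16 + 4*I*√2) = 916 + 4*I*√2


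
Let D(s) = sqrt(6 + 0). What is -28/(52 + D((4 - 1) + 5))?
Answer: -728/1349 + 14*sqrt(6)/1349 ≈ -0.51424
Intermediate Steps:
D(s) = sqrt(6)
-28/(52 + D((4 - 1) + 5)) = -28/(52 + sqrt(6))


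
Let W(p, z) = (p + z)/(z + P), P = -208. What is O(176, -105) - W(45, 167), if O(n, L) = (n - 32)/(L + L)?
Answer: 6436/1435 ≈ 4.4850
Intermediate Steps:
O(n, L) = (-32 + n)/(2*L) (O(n, L) = (-32 + n)/((2*L)) = (-32 + n)*(1/(2*L)) = (-32 + n)/(2*L))
W(p, z) = (p + z)/(-208 + z) (W(p, z) = (p + z)/(z - 208) = (p + z)/(-208 + z))
O(176, -105) - W(45, 167) = (½)*(-32 + 176)/(-105) - (45 + 167)/(-208 + 167) = (½)*(-1/105)*144 - 212/(-41) = -24/35 - (-1)*212/41 = -24/35 - 1*(-212/41) = -24/35 + 212/41 = 6436/1435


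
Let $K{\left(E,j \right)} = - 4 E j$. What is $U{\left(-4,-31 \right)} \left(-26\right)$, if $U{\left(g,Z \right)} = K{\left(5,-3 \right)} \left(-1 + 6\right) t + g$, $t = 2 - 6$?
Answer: $31304$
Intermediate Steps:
$K{\left(E,j \right)} = - 4 E j$
$t = -4$ ($t = 2 - 6 = -4$)
$U{\left(g,Z \right)} = -1200 + g$ ($U{\left(g,Z \right)} = \left(-4\right) 5 \left(-3\right) \left(-1 + 6\right) \left(-4\right) + g = 60 \cdot 5 \left(-4\right) + g = 60 \left(-20\right) + g = -1200 + g$)
$U{\left(-4,-31 \right)} \left(-26\right) = \left(-1200 - 4\right) \left(-26\right) = \left(-1204\right) \left(-26\right) = 31304$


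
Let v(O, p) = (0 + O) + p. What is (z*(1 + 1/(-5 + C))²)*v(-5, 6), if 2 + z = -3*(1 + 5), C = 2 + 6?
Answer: -320/9 ≈ -35.556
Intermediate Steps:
C = 8
v(O, p) = O + p
z = -20 (z = -2 - 3*(1 + 5) = -2 - 3*6 = -2 - 18 = -20)
(z*(1 + 1/(-5 + C))²)*v(-5, 6) = (-20*(1 + 1/(-5 + 8))²)*(-5 + 6) = -20*(1 + 1/3)²*1 = -20*(1 + ⅓)²*1 = -20*(4/3)²*1 = -20*16/9*1 = -320/9*1 = -320/9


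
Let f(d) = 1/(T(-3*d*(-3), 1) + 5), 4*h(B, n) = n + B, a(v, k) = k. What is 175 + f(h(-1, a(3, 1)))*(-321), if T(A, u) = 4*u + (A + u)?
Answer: 1429/10 ≈ 142.90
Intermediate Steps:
h(B, n) = B/4 + n/4 (h(B, n) = (n + B)/4 = (B + n)/4 = B/4 + n/4)
T(A, u) = A + 5*u
f(d) = 1/(10 + 9*d) (f(d) = 1/((-3*d*(-3) + 5*1) + 5) = 1/((9*d + 5) + 5) = 1/((5 + 9*d) + 5) = 1/(10 + 9*d))
175 + f(h(-1, a(3, 1)))*(-321) = 175 - 321/(10 + 9*((¼)*(-1) + (¼)*1)) = 175 - 321/(10 + 9*(-¼ + ¼)) = 175 - 321/(10 + 9*0) = 175 - 321/(10 + 0) = 175 - 321/10 = 1429/10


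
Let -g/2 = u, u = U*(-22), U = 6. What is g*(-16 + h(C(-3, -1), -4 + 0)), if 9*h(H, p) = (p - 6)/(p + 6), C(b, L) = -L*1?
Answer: -13112/3 ≈ -4370.7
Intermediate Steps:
u = -132 (u = 6*(-22) = -132)
C(b, L) = -L
g = 264 (g = -2*(-132) = 264)
h(H, p) = (-6 + p)/(9*(6 + p)) (h(H, p) = ((p - 6)/(p + 6))/9 = ((-6 + p)/(6 + p))/9 = (-6 + p)/(9*(6 + p)))
g*(-16 + h(C(-3, -1), -4 + 0)) = 264*(-16 + (-6 + (-4 + 0))/(9*(6 + (-4 + 0)))) = 264*(-16 + (-6 - 4)/(9*(6 - 4))) = 264*(-16 + (1/9)*(-10)/2) = 264*(-16 + (1/9)*(1/2)*(-10)) = 264*(-16 - 5/9) = 264*(-149/9) = -13112/3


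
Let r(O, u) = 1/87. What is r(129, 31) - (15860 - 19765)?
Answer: 339736/87 ≈ 3905.0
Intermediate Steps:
r(O, u) = 1/87
r(129, 31) - (15860 - 19765) = 1/87 - (15860 - 19765) = 1/87 - 1*(-3905) = 1/87 + 3905 = 339736/87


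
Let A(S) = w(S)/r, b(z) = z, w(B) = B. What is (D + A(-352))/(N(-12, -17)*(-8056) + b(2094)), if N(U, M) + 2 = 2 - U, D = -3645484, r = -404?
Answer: 184096898/4776189 ≈ 38.545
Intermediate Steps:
A(S) = -S/404 (A(S) = S/(-404) = S*(-1/404) = -S/404)
N(U, M) = -U (N(U, M) = -2 + (2 - U) = -U)
(D + A(-352))/(N(-12, -17)*(-8056) + b(2094)) = (-3645484 - 1/404*(-352))/(-1*(-12)*(-8056) + 2094) = (-3645484 + 88/101)/(12*(-8056) + 2094) = -368193796/(101*(-96672 + 2094)) = -368193796/101/(-94578) = -368193796/101*(-1/94578) = 184096898/4776189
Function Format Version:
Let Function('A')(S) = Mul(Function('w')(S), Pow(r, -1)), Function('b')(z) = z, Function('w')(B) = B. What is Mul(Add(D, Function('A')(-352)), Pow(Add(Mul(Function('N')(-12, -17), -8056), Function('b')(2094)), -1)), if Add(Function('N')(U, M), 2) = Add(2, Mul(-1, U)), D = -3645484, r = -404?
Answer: Rational(184096898, 4776189) ≈ 38.545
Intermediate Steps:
Function('A')(S) = Mul(Rational(-1, 404), S) (Function('A')(S) = Mul(S, Pow(-404, -1)) = Mul(S, Rational(-1, 404)) = Mul(Rational(-1, 404), S))
Function('N')(U, M) = Mul(-1, U) (Function('N')(U, M) = Add(-2, Add(2, Mul(-1, U))) = Mul(-1, U))
Mul(Add(D, Function('A')(-352)), Pow(Add(Mul(Function('N')(-12, -17), -8056), Function('b')(2094)), -1)) = Mul(Add(-3645484, Mul(Rational(-1, 404), -352)), Pow(Add(Mul(Mul(-1, -12), -8056), 2094), -1)) = Mul(Add(-3645484, Rational(88, 101)), Pow(Add(Mul(12, -8056), 2094), -1)) = Mul(Rational(-368193796, 101), Pow(Add(-96672, 2094), -1)) = Mul(Rational(-368193796, 101), Pow(-94578, -1)) = Mul(Rational(-368193796, 101), Rational(-1, 94578)) = Rational(184096898, 4776189)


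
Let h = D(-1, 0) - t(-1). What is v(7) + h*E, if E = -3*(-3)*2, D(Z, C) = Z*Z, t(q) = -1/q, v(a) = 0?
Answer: 0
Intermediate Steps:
D(Z, C) = Z²
h = 0 (h = (-1)² - (-1)/(-1) = 1 - (-1)*(-1) = 1 - 1*1 = 1 - 1 = 0)
E = 18 (E = 9*2 = 18)
v(7) + h*E = 0 + 0*18 = 0 + 0 = 0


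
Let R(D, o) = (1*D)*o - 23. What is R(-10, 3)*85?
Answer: -4505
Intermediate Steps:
R(D, o) = -23 + D*o (R(D, o) = D*o - 23 = -23 + D*o)
R(-10, 3)*85 = (-23 - 10*3)*85 = (-23 - 30)*85 = -53*85 = -4505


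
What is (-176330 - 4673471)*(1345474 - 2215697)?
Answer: 4220408375623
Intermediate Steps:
(-176330 - 4673471)*(1345474 - 2215697) = -4849801*(-870223) = 4220408375623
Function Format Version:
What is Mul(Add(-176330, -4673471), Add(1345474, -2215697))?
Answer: 4220408375623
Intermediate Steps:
Mul(Add(-176330, -4673471), Add(1345474, -2215697)) = Mul(-4849801, -870223) = 4220408375623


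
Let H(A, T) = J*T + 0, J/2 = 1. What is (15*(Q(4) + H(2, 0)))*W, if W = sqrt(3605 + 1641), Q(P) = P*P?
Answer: 240*sqrt(5246) ≈ 17383.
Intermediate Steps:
J = 2 (J = 2*1 = 2)
Q(P) = P**2
H(A, T) = 2*T (H(A, T) = 2*T + 0 = 2*T)
W = sqrt(5246) ≈ 72.429
(15*(Q(4) + H(2, 0)))*W = (15*(4**2 + 2*0))*sqrt(5246) = (15*(16 + 0))*sqrt(5246) = (15*16)*sqrt(5246) = 240*sqrt(5246)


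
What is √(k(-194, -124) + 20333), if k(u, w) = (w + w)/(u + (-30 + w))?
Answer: √153905871/87 ≈ 142.60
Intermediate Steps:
k(u, w) = 2*w/(-30 + u + w) (k(u, w) = (2*w)/(-30 + u + w) = 2*w/(-30 + u + w))
√(k(-194, -124) + 20333) = √(2*(-124)/(-30 - 194 - 124) + 20333) = √(2*(-124)/(-348) + 20333) = √(2*(-124)*(-1/348) + 20333) = √(62/87 + 20333) = √(1769033/87) = √153905871/87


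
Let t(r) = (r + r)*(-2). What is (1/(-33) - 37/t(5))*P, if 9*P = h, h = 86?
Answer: 51643/2970 ≈ 17.388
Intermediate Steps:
t(r) = -4*r (t(r) = (2*r)*(-2) = -4*r)
P = 86/9 (P = (⅑)*86 = 86/9 ≈ 9.5556)
(1/(-33) - 37/t(5))*P = (1/(-33) - 37/((-4*5)))*(86/9) = (1*(-1/33) - 37/(-20))*(86/9) = (-1/33 - 37*(-1/20))*(86/9) = (-1/33 + 37/20)*(86/9) = (1201/660)*(86/9) = 51643/2970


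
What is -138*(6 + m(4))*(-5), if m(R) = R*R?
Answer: 15180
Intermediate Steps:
m(R) = R**2
-138*(6 + m(4))*(-5) = -138*(6 + 4**2)*(-5) = -138*(6 + 16)*(-5) = -3036*(-5) = -138*(-110) = 15180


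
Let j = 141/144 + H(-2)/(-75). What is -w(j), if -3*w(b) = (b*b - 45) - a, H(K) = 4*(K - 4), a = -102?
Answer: 84510481/4320000 ≈ 19.563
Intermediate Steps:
H(K) = -16 + 4*K (H(K) = 4*(-4 + K) = -16 + 4*K)
j = 1559/1200 (j = 141/144 + (-16 + 4*(-2))/(-75) = 141*(1/144) + (-16 - 8)*(-1/75) = 47/48 - 24*(-1/75) = 47/48 + 8/25 = 1559/1200 ≈ 1.2992)
w(b) = -19 - b**2/3 (w(b) = -((b*b - 45) - 1*(-102))/3 = -((b**2 - 45) + 102)/3 = -((-45 + b**2) + 102)/3 = -(57 + b**2)/3 = -19 - b**2/3)
-w(j) = -(-19 - (1559/1200)**2/3) = -(-19 - 1/3*2430481/1440000) = -(-19 - 2430481/4320000) = -1*(-84510481/4320000) = 84510481/4320000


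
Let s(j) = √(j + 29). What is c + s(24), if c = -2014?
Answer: -2014 + √53 ≈ -2006.7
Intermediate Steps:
s(j) = √(29 + j)
c + s(24) = -2014 + √(29 + 24) = -2014 + √53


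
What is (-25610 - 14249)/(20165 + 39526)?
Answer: -39859/59691 ≈ -0.66776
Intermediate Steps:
(-25610 - 14249)/(20165 + 39526) = -39859/59691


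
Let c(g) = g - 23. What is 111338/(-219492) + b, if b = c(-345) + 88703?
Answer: 9694357241/109746 ≈ 88335.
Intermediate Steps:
c(g) = -23 + g
b = 88335 (b = (-23 - 345) + 88703 = -368 + 88703 = 88335)
111338/(-219492) + b = 111338/(-219492) + 88335 = 111338*(-1/219492) + 88335 = -55669/109746 + 88335 = 9694357241/109746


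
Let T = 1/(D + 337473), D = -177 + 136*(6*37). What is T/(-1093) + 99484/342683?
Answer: 3632652657743/12513050554752 ≈ 0.29031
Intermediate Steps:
D = 30015 (D = -177 + 136*222 = -177 + 30192 = 30015)
T = 1/367488 (T = 1/(30015 + 337473) = 1/367488 ≈ 2.7212e-6)
T/(-1093) + 99484/342683 = (1/367488)/(-1093) + 99484/342683 = (1/367488)*(-1/1093) + 99484*(1/342683) = -1/401664384 + 9044/31153 = 3632652657743/12513050554752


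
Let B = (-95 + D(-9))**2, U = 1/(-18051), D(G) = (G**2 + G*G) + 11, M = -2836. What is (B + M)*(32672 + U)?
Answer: 1915547856208/18051 ≈ 1.0612e+8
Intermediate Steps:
D(G) = 11 + 2*G**2 (D(G) = (G**2 + G**2) + 11 = 2*G**2 + 11 = 11 + 2*G**2)
U = -1/18051 ≈ -5.5399e-5
B = 6084 (B = (-95 + (11 + 2*(-9)**2))**2 = (-95 + (11 + 2*81))**2 = (-95 + (11 + 162))**2 = (-95 + 173)**2 = 78**2 = 6084)
(B + M)*(32672 + U) = (6084 - 2836)*(32672 - 1/18051) = 3248*(589762271/18051) = 1915547856208/18051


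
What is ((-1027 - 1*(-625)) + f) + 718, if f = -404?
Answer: -88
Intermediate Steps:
((-1027 - 1*(-625)) + f) + 718 = ((-1027 - 1*(-625)) - 404) + 718 = ((-1027 + 625) - 404) + 718 = (-402 - 404) + 718 = -806 + 718 = -88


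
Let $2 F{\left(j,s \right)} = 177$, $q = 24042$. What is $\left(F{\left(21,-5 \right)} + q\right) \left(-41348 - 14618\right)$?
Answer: $-1350487563$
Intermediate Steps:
$F{\left(j,s \right)} = \frac{177}{2}$ ($F{\left(j,s \right)} = \frac{1}{2} \cdot 177 = \frac{177}{2}$)
$\left(F{\left(21,-5 \right)} + q\right) \left(-41348 - 14618\right) = \left(\frac{177}{2} + 24042\right) \left(-41348 - 14618\right) = \frac{48261}{2} \left(-55966\right) = -1350487563$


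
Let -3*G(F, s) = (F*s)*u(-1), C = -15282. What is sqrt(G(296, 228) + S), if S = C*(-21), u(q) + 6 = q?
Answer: sqrt(478394) ≈ 691.66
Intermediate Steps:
u(q) = -6 + q
S = 320922 (S = -15282*(-21) = 320922)
G(F, s) = 7*F*s/3 (G(F, s) = -F*s*(-6 - 1)/3 = -F*s*(-7)/3 = -(-7)*F*s/3 = 7*F*s/3)
sqrt(G(296, 228) + S) = sqrt((7/3)*296*228 + 320922) = sqrt(157472 + 320922) = sqrt(478394)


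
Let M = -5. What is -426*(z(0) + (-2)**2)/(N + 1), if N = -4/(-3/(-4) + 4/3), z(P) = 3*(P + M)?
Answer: -117150/23 ≈ -5093.5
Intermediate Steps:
z(P) = -15 + 3*P (z(P) = 3*(P - 5) = 3*(-5 + P) = -15 + 3*P)
N = -48/25 (N = -4/(-3*(-1/4) + 4*(1/3)) = -4/(3/4 + 4/3) = -4/25/12 = -4*12/25 = -48/25 ≈ -1.9200)
-426*(z(0) + (-2)**2)/(N + 1) = -426*((-15 + 3*0) + (-2)**2)/(-48/25 + 1) = -426*((-15 + 0) + 4)/(-23/25) = -426*(-15 + 4)*(-25)/23 = -(-4686)*(-25)/23 = -426*275/23 = -117150/23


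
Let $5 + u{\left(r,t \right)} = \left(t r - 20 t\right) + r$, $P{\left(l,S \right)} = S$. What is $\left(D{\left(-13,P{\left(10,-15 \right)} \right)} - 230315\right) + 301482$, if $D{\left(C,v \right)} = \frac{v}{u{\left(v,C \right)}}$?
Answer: $\frac{2063842}{29} \approx 71167.0$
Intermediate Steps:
$u{\left(r,t \right)} = -5 + r - 20 t + r t$ ($u{\left(r,t \right)} = -5 + \left(\left(t r - 20 t\right) + r\right) = -5 + \left(\left(r t - 20 t\right) + r\right) = -5 + \left(\left(- 20 t + r t\right) + r\right) = -5 + \left(r - 20 t + r t\right) = -5 + r - 20 t + r t$)
$D{\left(C,v \right)} = \frac{v}{-5 + v - 20 C + C v}$ ($D{\left(C,v \right)} = \frac{v}{-5 + v - 20 C + v C} = \frac{v}{-5 + v - 20 C + C v}$)
$\left(D{\left(-13,P{\left(10,-15 \right)} \right)} - 230315\right) + 301482 = \left(- \frac{15}{-5 - 15 - -260 - -195} - 230315\right) + 301482 = \left(- \frac{15}{-5 - 15 + 260 + 195} - 230315\right) + 301482 = \left(- \frac{15}{435} - 230315\right) + 301482 = \left(\left(-15\right) \frac{1}{435} - 230315\right) + 301482 = \left(- \frac{1}{29} - 230315\right) + 301482 = - \frac{6679136}{29} + 301482 = \frac{2063842}{29}$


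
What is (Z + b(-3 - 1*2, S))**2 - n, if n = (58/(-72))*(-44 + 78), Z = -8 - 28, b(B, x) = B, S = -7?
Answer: 30751/18 ≈ 1708.4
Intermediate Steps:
Z = -36
n = -493/18 (n = (58*(-1/72))*34 = -29/36*34 = -493/18 ≈ -27.389)
(Z + b(-3 - 1*2, S))**2 - n = (-36 + (-3 - 1*2))**2 - 1*(-493/18) = (-36 + (-3 - 2))**2 + 493/18 = (-36 - 5)**2 + 493/18 = (-41)**2 + 493/18 = 1681 + 493/18 = 30751/18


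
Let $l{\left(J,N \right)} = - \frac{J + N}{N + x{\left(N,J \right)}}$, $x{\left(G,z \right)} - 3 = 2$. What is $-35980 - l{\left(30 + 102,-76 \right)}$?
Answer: $- \frac{2554636}{71} \approx -35981.0$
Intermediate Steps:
$x{\left(G,z \right)} = 5$ ($x{\left(G,z \right)} = 3 + 2 = 5$)
$l{\left(J,N \right)} = - \frac{J + N}{5 + N}$ ($l{\left(J,N \right)} = - \frac{J + N}{N + 5} = - \frac{J + N}{5 + N}$)
$-35980 - l{\left(30 + 102,-76 \right)} = -35980 - \frac{- (30 + 102) - -76}{5 - 76} = -35980 - \frac{\left(-1\right) 132 + 76}{-71} = -35980 - - \frac{-132 + 76}{71} = -35980 - \left(- \frac{1}{71}\right) \left(-56\right) = -35980 - \frac{56}{71} = - \frac{2554636}{71}$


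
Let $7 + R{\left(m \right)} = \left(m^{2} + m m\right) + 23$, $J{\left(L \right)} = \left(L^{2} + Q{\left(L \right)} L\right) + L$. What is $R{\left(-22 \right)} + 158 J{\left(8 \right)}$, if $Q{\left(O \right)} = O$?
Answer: $22472$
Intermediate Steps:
$J{\left(L \right)} = L + 2 L^{2}$ ($J{\left(L \right)} = \left(L^{2} + L L\right) + L = \left(L^{2} + L^{2}\right) + L = 2 L^{2} + L = L + 2 L^{2}$)
$R{\left(m \right)} = 16 + 2 m^{2}$ ($R{\left(m \right)} = -7 + \left(\left(m^{2} + m m\right) + 23\right) = -7 + \left(\left(m^{2} + m^{2}\right) + 23\right) = -7 + \left(2 m^{2} + 23\right) = -7 + \left(23 + 2 m^{2}\right) = 16 + 2 m^{2}$)
$R{\left(-22 \right)} + 158 J{\left(8 \right)} = \left(16 + 2 \left(-22\right)^{2}\right) + 158 \cdot 8 \left(1 + 2 \cdot 8\right) = \left(16 + 2 \cdot 484\right) + 158 \cdot 8 \left(1 + 16\right) = \left(16 + 968\right) + 158 \cdot 8 \cdot 17 = 984 + 158 \cdot 136 = 984 + 21488 = 22472$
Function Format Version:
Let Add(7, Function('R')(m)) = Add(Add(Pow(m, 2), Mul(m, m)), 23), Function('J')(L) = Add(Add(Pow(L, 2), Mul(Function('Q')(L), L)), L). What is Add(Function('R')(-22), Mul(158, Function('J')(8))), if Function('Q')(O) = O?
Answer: 22472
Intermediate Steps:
Function('J')(L) = Add(L, Mul(2, Pow(L, 2))) (Function('J')(L) = Add(Add(Pow(L, 2), Mul(L, L)), L) = Add(Add(Pow(L, 2), Pow(L, 2)), L) = Add(Mul(2, Pow(L, 2)), L) = Add(L, Mul(2, Pow(L, 2))))
Function('R')(m) = Add(16, Mul(2, Pow(m, 2))) (Function('R')(m) = Add(-7, Add(Add(Pow(m, 2), Mul(m, m)), 23)) = Add(-7, Add(Add(Pow(m, 2), Pow(m, 2)), 23)) = Add(-7, Add(Mul(2, Pow(m, 2)), 23)) = Add(-7, Add(23, Mul(2, Pow(m, 2)))) = Add(16, Mul(2, Pow(m, 2))))
Add(Function('R')(-22), Mul(158, Function('J')(8))) = Add(Add(16, Mul(2, Pow(-22, 2))), Mul(158, Mul(8, Add(1, Mul(2, 8))))) = Add(Add(16, Mul(2, 484)), Mul(158, Mul(8, Add(1, 16)))) = Add(Add(16, 968), Mul(158, Mul(8, 17))) = Add(984, Mul(158, 136)) = Add(984, 21488) = 22472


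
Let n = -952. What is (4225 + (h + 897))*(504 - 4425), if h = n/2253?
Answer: -15081360598/751 ≈ -2.0082e+7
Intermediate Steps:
h = -952/2253 ≈ -0.42255
(4225 + (h + 897))*(504 - 4425) = (4225 + (-952/2253 + 897))*(504 - 4425) = (4225 + 2019989/2253)*(-3921) = (11538914/2253)*(-3921) = -15081360598/751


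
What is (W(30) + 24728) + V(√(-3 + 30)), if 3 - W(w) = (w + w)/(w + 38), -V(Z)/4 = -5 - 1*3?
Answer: 420956/17 ≈ 24762.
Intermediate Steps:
V(Z) = 32 (V(Z) = -4*(-5 - 1*3) = -4*(-5 - 3) = -4*(-8) = 32)
W(w) = 3 - 2*w/(38 + w) (W(w) = 3 - (w + w)/(w + 38) = 3 - 2*w/(38 + w))
(W(30) + 24728) + V(√(-3 + 30)) = ((114 + 30)/(38 + 30) + 24728) + 32 = (144/68 + 24728) + 32 = ((1/68)*144 + 24728) + 32 = (36/17 + 24728) + 32 = 420412/17 + 32 = 420956/17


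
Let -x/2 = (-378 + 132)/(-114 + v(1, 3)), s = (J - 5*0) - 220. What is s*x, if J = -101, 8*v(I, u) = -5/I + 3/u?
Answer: 315864/229 ≈ 1379.3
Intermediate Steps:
v(I, u) = -5/(8*I) + 3/(8*u) (v(I, u) = (-5/I + 3/u)/8 = -5/(8*I) + 3/(8*u))
s = -321 (s = (-101 - 5*0) - 220 = (-101 + 0) - 220 = -101 - 220 = -321)
x = -984/229 (x = -2*(-378 + 132)/(-114 + (-5/8/1 + (3/8)/3)) = -(-492)/(-114 + (-5/8*1 + (3/8)*(⅓))) = -(-492)/(-114 + (-5/8 + ⅛)) = -(-492)/(-114 - ½) = -(-492)/(-229/2) = -(-492)*(-2)/229 = -2*492/229 = -984/229 ≈ -4.2969)
s*x = -321*(-984/229) = 315864/229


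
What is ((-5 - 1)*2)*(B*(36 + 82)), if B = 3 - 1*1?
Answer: -2832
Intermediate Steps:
B = 2 (B = 3 - 1 = 2)
((-5 - 1)*2)*(B*(36 + 82)) = ((-5 - 1)*2)*(2*(36 + 82)) = (-6*2)*(2*118) = -12*236 = -2832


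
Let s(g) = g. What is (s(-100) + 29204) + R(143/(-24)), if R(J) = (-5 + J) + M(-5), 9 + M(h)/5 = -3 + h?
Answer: 696193/24 ≈ 29008.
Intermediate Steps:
M(h) = -60 + 5*h (M(h) = -45 + 5*(-3 + h) = -45 + (-15 + 5*h) = -60 + 5*h)
R(J) = -90 + J (R(J) = (-5 + J) + (-60 + 5*(-5)) = (-5 + J) + (-60 - 25) = (-5 + J) - 85 = -90 + J)
(s(-100) + 29204) + R(143/(-24)) = (-100 + 29204) + (-90 + 143/(-24)) = 29104 + (-90 + 143*(-1/24)) = 29104 + (-90 - 143/24) = 29104 - 2303/24 = 696193/24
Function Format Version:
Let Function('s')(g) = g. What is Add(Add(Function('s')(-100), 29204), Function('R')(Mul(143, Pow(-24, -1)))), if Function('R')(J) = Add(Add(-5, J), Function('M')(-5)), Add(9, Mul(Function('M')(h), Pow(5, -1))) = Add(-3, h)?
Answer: Rational(696193, 24) ≈ 29008.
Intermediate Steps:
Function('M')(h) = Add(-60, Mul(5, h)) (Function('M')(h) = Add(-45, Mul(5, Add(-3, h))) = Add(-45, Add(-15, Mul(5, h))) = Add(-60, Mul(5, h)))
Function('R')(J) = Add(-90, J) (Function('R')(J) = Add(Add(-5, J), Add(-60, Mul(5, -5))) = Add(Add(-5, J), Add(-60, -25)) = Add(Add(-5, J), -85) = Add(-90, J))
Add(Add(Function('s')(-100), 29204), Function('R')(Mul(143, Pow(-24, -1)))) = Add(Add(-100, 29204), Add(-90, Mul(143, Pow(-24, -1)))) = Add(29104, Add(-90, Mul(143, Rational(-1, 24)))) = Add(29104, Add(-90, Rational(-143, 24))) = Add(29104, Rational(-2303, 24)) = Rational(696193, 24)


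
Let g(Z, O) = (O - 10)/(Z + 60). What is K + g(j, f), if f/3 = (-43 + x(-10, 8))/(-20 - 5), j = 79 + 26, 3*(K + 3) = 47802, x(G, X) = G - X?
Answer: 65715308/4125 ≈ 15931.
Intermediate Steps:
K = 15931 (K = -3 + (⅓)*47802 = -3 + 15934 = 15931)
j = 105
f = 183/25 (f = 3*((-43 + (-10 - 1*8))/(-20 - 5)) = 3*((-43 + (-10 - 8))/(-25)) = 3*((-43 - 18)*(-1/25)) = 3*(-61*(-1/25)) = 3*(61/25) = 183/25 ≈ 7.3200)
g(Z, O) = (-10 + O)/(60 + Z)
K + g(j, f) = 15931 + (-10 + 183/25)/(60 + 105) = 15931 - 67/25/165 = 15931 + (1/165)*(-67/25) = 15931 - 67/4125 = 65715308/4125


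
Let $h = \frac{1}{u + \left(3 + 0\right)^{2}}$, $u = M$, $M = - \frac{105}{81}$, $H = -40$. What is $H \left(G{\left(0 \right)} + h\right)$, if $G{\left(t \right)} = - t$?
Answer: $- \frac{135}{26} \approx -5.1923$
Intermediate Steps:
$M = - \frac{35}{27}$ ($M = \left(-105\right) \frac{1}{81} = - \frac{35}{27} \approx -1.2963$)
$u = - \frac{35}{27} \approx -1.2963$
$h = \frac{27}{208}$ ($h = \frac{1}{- \frac{35}{27} + \left(3 + 0\right)^{2}} = \frac{1}{- \frac{35}{27} + 3^{2}} = \frac{1}{- \frac{35}{27} + 9} = \frac{1}{\frac{208}{27}} = \frac{27}{208} \approx 0.12981$)
$H \left(G{\left(0 \right)} + h\right) = - 40 \left(\left(-1\right) 0 + \frac{27}{208}\right) = - 40 \left(0 + \frac{27}{208}\right) = \left(-40\right) \frac{27}{208} = - \frac{135}{26}$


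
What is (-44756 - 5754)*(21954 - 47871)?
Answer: 1309067670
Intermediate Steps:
(-44756 - 5754)*(21954 - 47871) = -50510*(-25917) = 1309067670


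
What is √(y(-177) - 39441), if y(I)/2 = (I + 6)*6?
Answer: I*√41493 ≈ 203.7*I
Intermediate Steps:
y(I) = 72 + 12*I (y(I) = 2*((I + 6)*6) = 2*((6 + I)*6) = 2*(36 + 6*I) = 72 + 12*I)
√(y(-177) - 39441) = √((72 + 12*(-177)) - 39441) = √((72 - 2124) - 39441) = √(-2052 - 39441) = √(-41493) = I*√41493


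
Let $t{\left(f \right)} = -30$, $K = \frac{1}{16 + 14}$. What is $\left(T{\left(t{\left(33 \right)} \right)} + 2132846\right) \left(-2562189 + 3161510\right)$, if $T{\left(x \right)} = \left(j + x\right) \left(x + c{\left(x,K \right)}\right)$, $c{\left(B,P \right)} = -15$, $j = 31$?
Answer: $1278232428121$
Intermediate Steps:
$K = \frac{1}{30} \approx 0.033333$
$T{\left(x \right)} = \left(-15 + x\right) \left(31 + x\right)$ ($T{\left(x \right)} = \left(31 + x\right) \left(x - 15\right) = \left(31 + x\right) \left(-15 + x\right) = \left(-15 + x\right) \left(31 + x\right)$)
$\left(T{\left(t{\left(33 \right)} \right)} + 2132846\right) \left(-2562189 + 3161510\right) = \left(\left(-465 + \left(-30\right)^{2} + 16 \left(-30\right)\right) + 2132846\right) \left(-2562189 + 3161510\right) = \left(\left(-465 + 900 - 480\right) + 2132846\right) 599321 = \left(-45 + 2132846\right) 599321 = 2132801 \cdot 599321 = 1278232428121$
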